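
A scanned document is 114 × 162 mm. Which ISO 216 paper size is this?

C6 (114 × 162 mm)

Aspect ratio 162/114 ≈ 1.421 — close to the ISO √2 ≈ 1.414.
In the C-series (envelope sizes, between A and B): C6 = 114 × 162 mm.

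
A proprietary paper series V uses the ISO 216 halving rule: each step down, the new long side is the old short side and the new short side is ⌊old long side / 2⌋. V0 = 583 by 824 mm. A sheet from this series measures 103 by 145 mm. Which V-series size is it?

V0: 583 × 824 mm
V1: 412 × 583 mm
V2: 291 × 412 mm
V3: 206 × 291 mm
V4: 145 × 206 mm
V5: 103 × 145 mm
V6: 72 × 103 mm
→ matches V5.

V5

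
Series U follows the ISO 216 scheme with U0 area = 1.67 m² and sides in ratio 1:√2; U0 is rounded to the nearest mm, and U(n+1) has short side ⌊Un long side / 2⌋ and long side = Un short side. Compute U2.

Let U0's short side be w mm. w · w√2 = 1.67 m² = 1,670,000 mm², so w ≈ 1086.7 mm and w√2 ≈ 1536.8 mm → U0 = 1087 × 1537 mm.
U1: ⌊1537/2⌋ × 1087 = 768 × 1087 mm
U2: ⌊1087/2⌋ × 768 = 543 × 768 mm

543 × 768 mm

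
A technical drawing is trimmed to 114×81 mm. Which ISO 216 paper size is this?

Aspect ratio 114/81 ≈ 1.407 — close to the ISO √2 ≈ 1.414.
In the C-series (envelope sizes, between A and B): C7 = 81 × 114 mm.

C7 (81 × 114 mm)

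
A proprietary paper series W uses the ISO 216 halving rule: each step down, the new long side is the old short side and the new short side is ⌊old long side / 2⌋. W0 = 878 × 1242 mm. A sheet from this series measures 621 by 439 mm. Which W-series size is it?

W0: 878 × 1242 mm
W1: 621 × 878 mm
W2: 439 × 621 mm
W3: 310 × 439 mm
→ matches W2.

W2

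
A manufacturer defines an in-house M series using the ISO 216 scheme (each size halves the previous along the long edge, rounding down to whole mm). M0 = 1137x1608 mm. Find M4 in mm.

284 × 402 mm

M1: ⌊1608/2⌋ × 1137 = 804 × 1137 mm
M2: ⌊1137/2⌋ × 804 = 568 × 804 mm
M3: ⌊804/2⌋ × 568 = 402 × 568 mm
M4: ⌊568/2⌋ × 402 = 284 × 402 mm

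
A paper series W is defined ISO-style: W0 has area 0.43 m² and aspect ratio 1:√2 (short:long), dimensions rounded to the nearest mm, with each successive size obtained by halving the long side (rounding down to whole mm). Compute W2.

275 × 390 mm

Let W0's short side be w mm. w · w√2 = 0.43 m² = 430,000 mm², so w ≈ 551.4 mm and w√2 ≈ 779.8 mm → W0 = 551 × 780 mm.
W1: ⌊780/2⌋ × 551 = 390 × 551 mm
W2: ⌊551/2⌋ × 390 = 275 × 390 mm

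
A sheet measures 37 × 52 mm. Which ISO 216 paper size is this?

A9 (37 × 52 mm)

Aspect ratio 52/37 ≈ 1.405 — close to the ISO √2 ≈ 1.414.
In the A-series (A0 area = 1 m²): A9 = 37 × 52 mm.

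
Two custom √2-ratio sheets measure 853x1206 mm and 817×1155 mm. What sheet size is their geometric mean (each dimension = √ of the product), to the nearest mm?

835 × 1180 mm

Short side: √(853 · 817) = √696901 ≈ 834.8 → 835 mm
Long side: √(1206 · 1155) = √1392930 ≈ 1180.2 → 1180 mm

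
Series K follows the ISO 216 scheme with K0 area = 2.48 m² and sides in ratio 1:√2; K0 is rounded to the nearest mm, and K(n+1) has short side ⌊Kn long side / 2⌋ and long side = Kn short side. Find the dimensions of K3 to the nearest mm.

Let K0's short side be w mm. w · w√2 = 2.48 m² = 2,480,000 mm², so w ≈ 1324.2 mm and w√2 ≈ 1872.8 mm → K0 = 1324 × 1873 mm.
K1: ⌊1873/2⌋ × 1324 = 936 × 1324 mm
K2: ⌊1324/2⌋ × 936 = 662 × 936 mm
K3: ⌊936/2⌋ × 662 = 468 × 662 mm

468 × 662 mm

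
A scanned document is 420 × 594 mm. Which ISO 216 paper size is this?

Aspect ratio 594/420 ≈ 1.414 — close to the ISO √2 ≈ 1.414.
In the A-series (A0 area = 1 m²): A2 = 420 × 594 mm.

A2 (420 × 594 mm)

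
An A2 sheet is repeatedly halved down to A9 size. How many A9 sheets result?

128

A2 = 420 × 594 mm; A9 = 37 × 52 mm.
Each halving step doubles the count; 7 steps from A2 to A9.
2^7 = 128.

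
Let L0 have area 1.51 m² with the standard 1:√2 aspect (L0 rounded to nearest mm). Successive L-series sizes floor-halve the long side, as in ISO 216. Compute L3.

Let L0's short side be w mm. w · w√2 = 1.51 m² = 1,510,000 mm², so w ≈ 1033.3 mm and w√2 ≈ 1461.3 mm → L0 = 1033 × 1461 mm.
L1: ⌊1461/2⌋ × 1033 = 730 × 1033 mm
L2: ⌊1033/2⌋ × 730 = 516 × 730 mm
L3: ⌊730/2⌋ × 516 = 365 × 516 mm

365 × 516 mm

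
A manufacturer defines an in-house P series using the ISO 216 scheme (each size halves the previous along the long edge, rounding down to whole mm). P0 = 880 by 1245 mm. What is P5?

P1: ⌊1245/2⌋ × 880 = 622 × 880 mm
P2: ⌊880/2⌋ × 622 = 440 × 622 mm
P3: ⌊622/2⌋ × 440 = 311 × 440 mm
P4: ⌊440/2⌋ × 311 = 220 × 311 mm
P5: ⌊311/2⌋ × 220 = 155 × 220 mm

155 × 220 mm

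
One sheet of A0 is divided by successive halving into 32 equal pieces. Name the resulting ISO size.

A5

32 = 2^5, so 5 halving steps.
A0 → A1 → … → A5 after 5 steps.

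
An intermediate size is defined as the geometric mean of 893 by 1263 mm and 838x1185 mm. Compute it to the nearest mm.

865 × 1223 mm

Short side: √(893 · 838) = √748334 ≈ 865.1 → 865 mm
Long side: √(1263 · 1185) = √1496655 ≈ 1223.4 → 1223 mm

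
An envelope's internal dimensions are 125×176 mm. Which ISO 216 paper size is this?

B6 (125 × 176 mm)

Aspect ratio 176/125 ≈ 1.408 — close to the ISO √2 ≈ 1.414.
In the B-series (B0 = 1000 × 1414 mm): B6 = 125 × 176 mm.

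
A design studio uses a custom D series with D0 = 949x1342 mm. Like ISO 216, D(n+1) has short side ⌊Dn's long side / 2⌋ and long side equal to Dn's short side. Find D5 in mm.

D1: ⌊1342/2⌋ × 949 = 671 × 949 mm
D2: ⌊949/2⌋ × 671 = 474 × 671 mm
D3: ⌊671/2⌋ × 474 = 335 × 474 mm
D4: ⌊474/2⌋ × 335 = 237 × 335 mm
D5: ⌊335/2⌋ × 237 = 167 × 237 mm

167 × 237 mm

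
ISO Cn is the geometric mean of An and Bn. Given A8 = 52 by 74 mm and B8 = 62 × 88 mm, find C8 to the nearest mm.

Short side: √(52 · 62) = √3224 ≈ 56.8 → 57 mm
Long side: √(74 · 88) = √6512 ≈ 80.7 → 81 mm

57 × 81 mm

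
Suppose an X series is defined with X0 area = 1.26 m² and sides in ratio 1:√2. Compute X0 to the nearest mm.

944 × 1335 mm

Let the short side be w mm. Then w · w√2 = 1.26 m² = 1,260,000 mm².
w² = 1,260,000/√2, so w ≈ 943.9 mm; long side = w√2 ≈ 1334.9 mm.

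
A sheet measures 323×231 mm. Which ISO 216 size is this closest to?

C4 (229 × 324 mm)

Aspect ratio 323/231 ≈ 1.398 (ISO target is √2 ≈ 1.414).
In the C-series (envelope sizes, between A and B): C4 = 229 × 324 mm.
Off by 3 mm total — nearest standard size.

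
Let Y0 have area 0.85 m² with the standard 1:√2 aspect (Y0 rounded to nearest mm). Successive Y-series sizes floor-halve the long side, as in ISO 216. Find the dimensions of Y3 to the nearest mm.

Let Y0's short side be w mm. w · w√2 = 0.85 m² = 850,000 mm², so w ≈ 775.3 mm and w√2 ≈ 1096.4 mm → Y0 = 775 × 1096 mm.
Y1: ⌊1096/2⌋ × 775 = 548 × 775 mm
Y2: ⌊775/2⌋ × 548 = 387 × 548 mm
Y3: ⌊548/2⌋ × 387 = 274 × 387 mm

274 × 387 mm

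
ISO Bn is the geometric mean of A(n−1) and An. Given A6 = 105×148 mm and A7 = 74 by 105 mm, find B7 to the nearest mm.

Short side: √(105 · 74) = √7770 ≈ 88.1 → 88 mm
Long side: √(148 · 105) = √15540 ≈ 124.7 → 125 mm

88 × 125 mm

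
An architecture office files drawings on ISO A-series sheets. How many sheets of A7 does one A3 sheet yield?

16

Each ISO step halves the sheet: 1 × A3 → 2 × A4 → 4 × A5 → 8 × A6 → …
From A3 to A7 is 4 halving steps: 2^4 = 16.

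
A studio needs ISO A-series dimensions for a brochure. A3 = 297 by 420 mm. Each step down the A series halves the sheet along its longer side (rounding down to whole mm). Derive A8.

52 × 74 mm

A4: ⌊420/2⌋ × 297 = 210 × 297 mm
A5: ⌊297/2⌋ × 210 = 148 × 210 mm
A6: ⌊210/2⌋ × 148 = 105 × 148 mm
A7: ⌊148/2⌋ × 105 = 74 × 105 mm
A8: ⌊105/2⌋ × 74 = 52 × 74 mm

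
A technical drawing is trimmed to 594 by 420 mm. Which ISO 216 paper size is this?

A2 (420 × 594 mm)

Aspect ratio 594/420 ≈ 1.414 — close to the ISO √2 ≈ 1.414.
In the A-series (A0 area = 1 m²): A2 = 420 × 594 mm.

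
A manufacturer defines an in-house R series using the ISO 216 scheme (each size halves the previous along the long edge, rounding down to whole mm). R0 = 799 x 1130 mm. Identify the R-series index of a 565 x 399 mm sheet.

R0: 799 × 1130 mm
R1: 565 × 799 mm
R2: 399 × 565 mm
R3: 282 × 399 mm
→ matches R2.

R2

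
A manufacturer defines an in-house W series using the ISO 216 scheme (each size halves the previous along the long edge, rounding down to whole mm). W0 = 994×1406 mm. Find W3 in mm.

351 × 497 mm

W1: ⌊1406/2⌋ × 994 = 703 × 994 mm
W2: ⌊994/2⌋ × 703 = 497 × 703 mm
W3: ⌊703/2⌋ × 497 = 351 × 497 mm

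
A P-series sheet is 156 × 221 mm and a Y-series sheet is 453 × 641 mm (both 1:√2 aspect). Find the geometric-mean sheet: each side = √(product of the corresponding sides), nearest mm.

266 × 376 mm

Short side: √(156 · 453) = √70668 ≈ 265.8 → 266 mm
Long side: √(221 · 641) = √141661 ≈ 376.4 → 376 mm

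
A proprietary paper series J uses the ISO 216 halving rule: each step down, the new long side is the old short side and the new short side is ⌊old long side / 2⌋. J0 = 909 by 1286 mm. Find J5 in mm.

J1: ⌊1286/2⌋ × 909 = 643 × 909 mm
J2: ⌊909/2⌋ × 643 = 454 × 643 mm
J3: ⌊643/2⌋ × 454 = 321 × 454 mm
J4: ⌊454/2⌋ × 321 = 227 × 321 mm
J5: ⌊321/2⌋ × 227 = 160 × 227 mm

160 × 227 mm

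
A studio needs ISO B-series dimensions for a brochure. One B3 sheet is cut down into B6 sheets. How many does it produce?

8

B3 = 353 × 500 mm; B6 = 125 × 176 mm.
Each halving step doubles the count; 3 steps from B3 to B6.
2^3 = 8.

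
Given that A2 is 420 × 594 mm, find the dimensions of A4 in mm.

A3: ⌊594/2⌋ × 420 = 297 × 420 mm
A4: ⌊420/2⌋ × 297 = 210 × 297 mm

210 × 297 mm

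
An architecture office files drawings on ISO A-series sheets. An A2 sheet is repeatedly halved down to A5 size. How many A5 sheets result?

Each ISO step halves the sheet: 1 × A2 → 2 × A3 → 4 × A4 → 8 × A5
From A2 to A5 is 3 halving steps: 2^3 = 8.

8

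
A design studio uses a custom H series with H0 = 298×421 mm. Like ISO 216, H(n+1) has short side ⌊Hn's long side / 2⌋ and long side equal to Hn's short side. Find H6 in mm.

37 × 52 mm

H1 = 210 × 298 mm (from H0 by 1 halving).
H2: ⌊298/2⌋ × 210 = 149 × 210 mm
H3: ⌊210/2⌋ × 149 = 105 × 149 mm
H4: ⌊149/2⌋ × 105 = 74 × 105 mm
H5: ⌊105/2⌋ × 74 = 52 × 74 mm
H6: ⌊74/2⌋ × 52 = 37 × 52 mm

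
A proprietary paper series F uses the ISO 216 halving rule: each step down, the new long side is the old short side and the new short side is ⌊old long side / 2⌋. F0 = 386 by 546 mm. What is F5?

F1: ⌊546/2⌋ × 386 = 273 × 386 mm
F2: ⌊386/2⌋ × 273 = 193 × 273 mm
F3: ⌊273/2⌋ × 193 = 136 × 193 mm
F4: ⌊193/2⌋ × 136 = 96 × 136 mm
F5: ⌊136/2⌋ × 96 = 68 × 96 mm

68 × 96 mm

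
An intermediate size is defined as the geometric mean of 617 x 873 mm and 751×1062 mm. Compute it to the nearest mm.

Short side: √(617 · 751) = √463367 ≈ 680.7 → 681 mm
Long side: √(873 · 1062) = √927126 ≈ 962.9 → 963 mm

681 × 963 mm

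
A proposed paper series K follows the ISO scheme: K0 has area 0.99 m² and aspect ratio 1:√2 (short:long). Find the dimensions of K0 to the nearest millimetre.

837 × 1183 mm

Let the short side be w mm. Then w · w√2 = 0.99 m² = 990,000 mm².
w² = 990,000/√2, so w ≈ 836.7 mm; long side = w√2 ≈ 1183.2 mm.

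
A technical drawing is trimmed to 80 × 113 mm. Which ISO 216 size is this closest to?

C7 (81 × 114 mm)

Aspect ratio 113/80 ≈ 1.413 — close to the ISO √2 ≈ 1.414.
In the C-series (envelope sizes, between A and B): C7 = 81 × 114 mm.
Off by 2 mm total — nearest standard size.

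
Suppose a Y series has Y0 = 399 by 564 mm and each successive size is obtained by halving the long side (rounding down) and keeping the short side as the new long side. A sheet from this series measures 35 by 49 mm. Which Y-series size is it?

Y0: 399 × 564 mm
Y1: 282 × 399 mm
Y2: 199 × 282 mm
Y3: 141 × 199 mm
Y4: 99 × 141 mm
Y5: 70 × 99 mm
Y6: 49 × 70 mm
Y7: 35 × 49 mm
Y8: 24 × 35 mm
→ matches Y7.

Y7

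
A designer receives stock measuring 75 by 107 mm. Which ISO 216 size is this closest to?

Aspect ratio 107/75 ≈ 1.427 — close to the ISO √2 ≈ 1.414.
In the A-series (A0 area = 1 m²): A7 = 74 × 105 mm.
Off by 3 mm total — nearest standard size.

A7 (74 × 105 mm)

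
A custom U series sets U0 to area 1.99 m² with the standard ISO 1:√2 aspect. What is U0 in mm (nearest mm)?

Let the short side be w mm. Then w · w√2 = 1.99 m² = 1,990,000 mm².
w² = 1,990,000/√2, so w ≈ 1186.2 mm; long side = w√2 ≈ 1677.6 mm.

1186 × 1678 mm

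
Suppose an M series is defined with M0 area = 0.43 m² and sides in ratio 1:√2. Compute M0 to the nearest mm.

Let the short side be w mm. Then w · w√2 = 0.43 m² = 430,000 mm².
w² = 430,000/√2, so w ≈ 551.4 mm; long side = w√2 ≈ 779.8 mm.

551 × 780 mm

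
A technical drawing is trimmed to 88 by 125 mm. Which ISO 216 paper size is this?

Aspect ratio 125/88 ≈ 1.420 — close to the ISO √2 ≈ 1.414.
In the B-series (B0 = 1000 × 1414 mm): B7 = 88 × 125 mm.

B7 (88 × 125 mm)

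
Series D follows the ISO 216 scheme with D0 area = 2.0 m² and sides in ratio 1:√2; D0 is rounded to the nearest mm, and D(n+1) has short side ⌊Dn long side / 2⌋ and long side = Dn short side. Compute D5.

Let D0's short side be w mm. w · w√2 = 2.0 m² = 2,000,000 mm², so w ≈ 1189.2 mm and w√2 ≈ 1681.8 mm → D0 = 1189 × 1682 mm.
D1: ⌊1682/2⌋ × 1189 = 841 × 1189 mm
D2: ⌊1189/2⌋ × 841 = 594 × 841 mm
D3: ⌊841/2⌋ × 594 = 420 × 594 mm
D4: ⌊594/2⌋ × 420 = 297 × 420 mm
D5: ⌊420/2⌋ × 297 = 210 × 297 mm

210 × 297 mm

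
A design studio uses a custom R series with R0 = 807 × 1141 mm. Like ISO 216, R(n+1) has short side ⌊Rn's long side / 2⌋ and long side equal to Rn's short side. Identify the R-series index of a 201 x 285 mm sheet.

R4

R0: 807 × 1141 mm
R1: 570 × 807 mm
R2: 403 × 570 mm
R3: 285 × 403 mm
R4: 201 × 285 mm
R5: 142 × 201 mm
→ matches R4.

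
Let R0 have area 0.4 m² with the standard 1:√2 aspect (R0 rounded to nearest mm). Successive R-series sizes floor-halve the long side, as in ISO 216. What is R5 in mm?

94 × 133 mm

Let R0's short side be w mm. w · w√2 = 0.4 m² = 400,000 mm², so w ≈ 531.8 mm and w√2 ≈ 752.1 mm → R0 = 532 × 752 mm.
R1: ⌊752/2⌋ × 532 = 376 × 532 mm
R2: ⌊532/2⌋ × 376 = 266 × 376 mm
R3: ⌊376/2⌋ × 266 = 188 × 266 mm
R4: ⌊266/2⌋ × 188 = 133 × 188 mm
R5: ⌊188/2⌋ × 133 = 94 × 133 mm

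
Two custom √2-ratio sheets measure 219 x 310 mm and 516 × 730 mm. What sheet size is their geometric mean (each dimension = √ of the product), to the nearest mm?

336 × 476 mm

Short side: √(219 · 516) = √113004 ≈ 336.2 → 336 mm
Long side: √(310 · 730) = √226300 ≈ 475.7 → 476 mm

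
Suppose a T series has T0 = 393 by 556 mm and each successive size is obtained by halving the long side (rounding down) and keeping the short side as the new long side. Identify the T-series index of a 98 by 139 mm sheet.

T0: 393 × 556 mm
T1: 278 × 393 mm
T2: 196 × 278 mm
T3: 139 × 196 mm
T4: 98 × 139 mm
T5: 69 × 98 mm
→ matches T4.

T4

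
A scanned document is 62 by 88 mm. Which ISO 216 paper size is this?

Aspect ratio 88/62 ≈ 1.419 — close to the ISO √2 ≈ 1.414.
In the B-series (B0 = 1000 × 1414 mm): B8 = 62 × 88 mm.

B8 (62 × 88 mm)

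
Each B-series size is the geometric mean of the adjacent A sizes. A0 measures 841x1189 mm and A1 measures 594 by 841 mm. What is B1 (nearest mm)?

Short side: √(841 · 594) = √499554 ≈ 706.8 → 707 mm
Long side: √(1189 · 841) = √999949 ≈ 1000.0 → 1000 mm

707 × 1000 mm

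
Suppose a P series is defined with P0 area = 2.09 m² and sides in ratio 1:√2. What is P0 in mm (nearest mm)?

Let the short side be w mm. Then w · w√2 = 2.09 m² = 2,090,000 mm².
w² = 2,090,000/√2, so w ≈ 1215.7 mm; long side = w√2 ≈ 1719.2 mm.

1216 × 1719 mm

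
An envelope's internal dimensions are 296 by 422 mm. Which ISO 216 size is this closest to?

Aspect ratio 422/296 ≈ 1.426 — close to the ISO √2 ≈ 1.414.
In the A-series (A0 area = 1 m²): A3 = 297 × 420 mm.
Off by 3 mm total — nearest standard size.

A3 (297 × 420 mm)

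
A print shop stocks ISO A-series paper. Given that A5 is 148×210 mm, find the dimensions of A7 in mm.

A6: ⌊210/2⌋ × 148 = 105 × 148 mm
A7: ⌊148/2⌋ × 105 = 74 × 105 mm

74 × 105 mm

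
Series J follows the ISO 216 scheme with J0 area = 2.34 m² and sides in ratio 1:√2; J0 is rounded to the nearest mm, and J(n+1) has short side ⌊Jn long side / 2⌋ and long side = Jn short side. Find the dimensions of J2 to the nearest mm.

643 × 909 mm

Let J0's short side be w mm. w · w√2 = 2.34 m² = 2,340,000 mm², so w ≈ 1286.3 mm and w√2 ≈ 1819.1 mm → J0 = 1286 × 1819 mm.
J1: ⌊1819/2⌋ × 1286 = 909 × 1286 mm
J2: ⌊1286/2⌋ × 909 = 643 × 909 mm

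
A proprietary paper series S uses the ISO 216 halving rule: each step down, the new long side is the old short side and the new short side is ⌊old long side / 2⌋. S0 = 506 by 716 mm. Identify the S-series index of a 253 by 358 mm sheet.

S2

S0: 506 × 716 mm
S1: 358 × 506 mm
S2: 253 × 358 mm
S3: 179 × 253 mm
→ matches S2.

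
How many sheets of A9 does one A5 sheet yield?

16

Each ISO step halves the sheet: 1 × A5 → 2 × A6 → 4 × A7 → 8 × A8 → …
From A5 to A9 is 4 halving steps: 2^4 = 16.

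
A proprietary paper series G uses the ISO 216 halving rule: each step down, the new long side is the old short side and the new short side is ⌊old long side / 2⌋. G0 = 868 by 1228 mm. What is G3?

G1: ⌊1228/2⌋ × 868 = 614 × 868 mm
G2: ⌊868/2⌋ × 614 = 434 × 614 mm
G3: ⌊614/2⌋ × 434 = 307 × 434 mm

307 × 434 mm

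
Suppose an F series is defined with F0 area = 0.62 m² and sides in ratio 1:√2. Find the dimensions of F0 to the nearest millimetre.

Let the short side be w mm. Then w · w√2 = 0.62 m² = 620,000 mm².
w² = 620,000/√2, so w ≈ 662.1 mm; long side = w√2 ≈ 936.4 mm.

662 × 936 mm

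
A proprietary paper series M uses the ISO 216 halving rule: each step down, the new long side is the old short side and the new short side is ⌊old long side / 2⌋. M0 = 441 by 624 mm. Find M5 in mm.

78 × 110 mm

M1 = 312 × 441 mm (from M0 by 1 halving).
M2: ⌊441/2⌋ × 312 = 220 × 312 mm
M3: ⌊312/2⌋ × 220 = 156 × 220 mm
M4: ⌊220/2⌋ × 156 = 110 × 156 mm
M5: ⌊156/2⌋ × 110 = 78 × 110 mm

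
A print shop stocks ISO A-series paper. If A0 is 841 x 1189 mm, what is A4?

A1: ⌊1189/2⌋ × 841 = 594 × 841 mm
A2: ⌊841/2⌋ × 594 = 420 × 594 mm
A3: ⌊594/2⌋ × 420 = 297 × 420 mm
A4: ⌊420/2⌋ × 297 = 210 × 297 mm

210 × 297 mm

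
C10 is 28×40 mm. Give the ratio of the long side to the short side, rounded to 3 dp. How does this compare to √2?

1.429

40 / 28 = 1.429
ISO 216 targets √2 ≈ 1.414; the +0.014 deviation is from mm rounding.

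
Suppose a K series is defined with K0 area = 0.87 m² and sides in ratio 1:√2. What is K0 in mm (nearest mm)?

784 × 1109 mm

Let the short side be w mm. Then w · w√2 = 0.87 m² = 870,000 mm².
w² = 870,000/√2, so w ≈ 784.3 mm; long side = w√2 ≈ 1109.2 mm.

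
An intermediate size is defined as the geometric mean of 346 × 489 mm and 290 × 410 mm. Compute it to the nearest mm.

Short side: √(346 · 290) = √100340 ≈ 316.8 → 317 mm
Long side: √(489 · 410) = √200490 ≈ 447.8 → 448 mm

317 × 448 mm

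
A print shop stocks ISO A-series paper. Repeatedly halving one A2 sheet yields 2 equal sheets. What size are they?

2 = 2^1, so 1 halving step.
A2 → A3 → … → A3 after 1 step.

A3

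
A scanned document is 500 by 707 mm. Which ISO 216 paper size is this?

Aspect ratio 707/500 ≈ 1.414 — close to the ISO √2 ≈ 1.414.
In the B-series (B0 = 1000 × 1414 mm): B2 = 500 × 707 mm.

B2 (500 × 707 mm)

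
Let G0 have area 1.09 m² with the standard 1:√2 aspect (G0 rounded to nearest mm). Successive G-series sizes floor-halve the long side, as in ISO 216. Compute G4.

Let G0's short side be w mm. w · w√2 = 1.09 m² = 1,090,000 mm², so w ≈ 877.9 mm and w√2 ≈ 1241.6 mm → G0 = 878 × 1242 mm.
G1: ⌊1242/2⌋ × 878 = 621 × 878 mm
G2: ⌊878/2⌋ × 621 = 439 × 621 mm
G3: ⌊621/2⌋ × 439 = 310 × 439 mm
G4: ⌊439/2⌋ × 310 = 219 × 310 mm

219 × 310 mm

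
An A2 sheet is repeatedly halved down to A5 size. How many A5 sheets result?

8

Each ISO step halves the sheet: 1 × A2 → 2 × A3 → 4 × A4 → 8 × A5
From A2 to A5 is 3 halving steps: 2^3 = 8.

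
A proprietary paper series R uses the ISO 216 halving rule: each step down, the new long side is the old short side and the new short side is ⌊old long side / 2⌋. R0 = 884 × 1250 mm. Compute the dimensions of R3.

312 × 442 mm

R1: ⌊1250/2⌋ × 884 = 625 × 884 mm
R2: ⌊884/2⌋ × 625 = 442 × 625 mm
R3: ⌊625/2⌋ × 442 = 312 × 442 mm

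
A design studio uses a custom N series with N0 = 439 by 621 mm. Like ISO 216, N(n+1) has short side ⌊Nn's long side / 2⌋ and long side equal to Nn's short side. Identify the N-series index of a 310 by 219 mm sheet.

N0: 439 × 621 mm
N1: 310 × 439 mm
N2: 219 × 310 mm
N3: 155 × 219 mm
→ matches N2.

N2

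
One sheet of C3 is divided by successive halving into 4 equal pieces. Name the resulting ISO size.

C5

4 = 2^2, so 2 halving steps.
C3 → C4 → … → C5 after 2 steps.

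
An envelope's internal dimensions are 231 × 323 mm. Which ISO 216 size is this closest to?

C4 (229 × 324 mm)

Aspect ratio 323/231 ≈ 1.398 (ISO target is √2 ≈ 1.414).
In the C-series (envelope sizes, between A and B): C4 = 229 × 324 mm.
Off by 3 mm total — nearest standard size.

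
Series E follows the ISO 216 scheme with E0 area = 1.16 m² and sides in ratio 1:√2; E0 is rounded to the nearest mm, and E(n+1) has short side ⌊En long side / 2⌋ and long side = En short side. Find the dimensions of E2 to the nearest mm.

Let E0's short side be w mm. w · w√2 = 1.16 m² = 1,160,000 mm², so w ≈ 905.7 mm and w√2 ≈ 1280.8 mm → E0 = 906 × 1281 mm.
E1: ⌊1281/2⌋ × 906 = 640 × 906 mm
E2: ⌊906/2⌋ × 640 = 453 × 640 mm

453 × 640 mm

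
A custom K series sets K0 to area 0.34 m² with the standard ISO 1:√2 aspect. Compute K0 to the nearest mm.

490 × 693 mm

Let the short side be w mm. Then w · w√2 = 0.34 m² = 340,000 mm².
w² = 340,000/√2, so w ≈ 490.3 mm; long side = w√2 ≈ 693.4 mm.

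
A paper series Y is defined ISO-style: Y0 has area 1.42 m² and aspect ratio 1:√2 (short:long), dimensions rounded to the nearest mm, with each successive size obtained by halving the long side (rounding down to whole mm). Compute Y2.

501 × 708 mm

Let Y0's short side be w mm. w · w√2 = 1.42 m² = 1,420,000 mm², so w ≈ 1002.0 mm and w√2 ≈ 1417.1 mm → Y0 = 1002 × 1417 mm.
Y1: ⌊1417/2⌋ × 1002 = 708 × 1002 mm
Y2: ⌊1002/2⌋ × 708 = 501 × 708 mm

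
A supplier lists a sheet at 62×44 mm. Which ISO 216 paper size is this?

B9 (44 × 62 mm)

Aspect ratio 62/44 ≈ 1.409 — close to the ISO √2 ≈ 1.414.
In the B-series (B0 = 1000 × 1414 mm): B9 = 44 × 62 mm.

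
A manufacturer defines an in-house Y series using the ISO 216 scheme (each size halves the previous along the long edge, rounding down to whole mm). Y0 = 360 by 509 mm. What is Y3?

Y1: ⌊509/2⌋ × 360 = 254 × 360 mm
Y2: ⌊360/2⌋ × 254 = 180 × 254 mm
Y3: ⌊254/2⌋ × 180 = 127 × 180 mm

127 × 180 mm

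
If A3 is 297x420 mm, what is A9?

A4: ⌊420/2⌋ × 297 = 210 × 297 mm
A5: ⌊297/2⌋ × 210 = 148 × 210 mm
A6: ⌊210/2⌋ × 148 = 105 × 148 mm
A7: ⌊148/2⌋ × 105 = 74 × 105 mm
A8: ⌊105/2⌋ × 74 = 52 × 74 mm
A9: ⌊74/2⌋ × 52 = 37 × 52 mm

37 × 52 mm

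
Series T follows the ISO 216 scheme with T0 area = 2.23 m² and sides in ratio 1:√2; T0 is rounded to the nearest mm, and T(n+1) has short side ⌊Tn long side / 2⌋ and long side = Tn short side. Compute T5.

222 × 314 mm

Let T0's short side be w mm. w · w√2 = 2.23 m² = 2,230,000 mm², so w ≈ 1255.7 mm and w√2 ≈ 1775.9 mm → T0 = 1256 × 1776 mm.
T1: ⌊1776/2⌋ × 1256 = 888 × 1256 mm
T2: ⌊1256/2⌋ × 888 = 628 × 888 mm
T3: ⌊888/2⌋ × 628 = 444 × 628 mm
T4: ⌊628/2⌋ × 444 = 314 × 444 mm
T5: ⌊444/2⌋ × 314 = 222 × 314 mm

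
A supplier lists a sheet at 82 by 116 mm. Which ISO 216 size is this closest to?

C7 (81 × 114 mm)

Aspect ratio 116/82 ≈ 1.415 — close to the ISO √2 ≈ 1.414.
In the C-series (envelope sizes, between A and B): C7 = 81 × 114 mm.
Off by 3 mm total — nearest standard size.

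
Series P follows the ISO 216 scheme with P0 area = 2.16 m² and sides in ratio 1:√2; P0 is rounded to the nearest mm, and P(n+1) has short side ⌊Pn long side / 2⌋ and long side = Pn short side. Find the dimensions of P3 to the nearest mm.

Let P0's short side be w mm. w · w√2 = 2.16 m² = 2,160,000 mm², so w ≈ 1235.9 mm and w√2 ≈ 1747.8 mm → P0 = 1236 × 1748 mm.
P1: ⌊1748/2⌋ × 1236 = 874 × 1236 mm
P2: ⌊1236/2⌋ × 874 = 618 × 874 mm
P3: ⌊874/2⌋ × 618 = 437 × 618 mm

437 × 618 mm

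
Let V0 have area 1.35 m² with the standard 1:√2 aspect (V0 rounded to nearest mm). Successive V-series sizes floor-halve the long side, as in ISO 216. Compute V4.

Let V0's short side be w mm. w · w√2 = 1.35 m² = 1,350,000 mm², so w ≈ 977.0 mm and w√2 ≈ 1381.7 mm → V0 = 977 × 1382 mm.
V1: ⌊1382/2⌋ × 977 = 691 × 977 mm
V2: ⌊977/2⌋ × 691 = 488 × 691 mm
V3: ⌊691/2⌋ × 488 = 345 × 488 mm
V4: ⌊488/2⌋ × 345 = 244 × 345 mm

244 × 345 mm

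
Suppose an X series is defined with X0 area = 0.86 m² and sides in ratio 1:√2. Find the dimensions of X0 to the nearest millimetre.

Let the short side be w mm. Then w · w√2 = 0.86 m² = 860,000 mm².
w² = 860,000/√2, so w ≈ 779.8 mm; long side = w√2 ≈ 1102.8 mm.

780 × 1103 mm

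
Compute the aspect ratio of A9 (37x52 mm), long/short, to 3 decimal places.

52 / 37 = 1.405
ISO 216 targets √2 ≈ 1.414; the -0.009 deviation is from mm rounding.

1.405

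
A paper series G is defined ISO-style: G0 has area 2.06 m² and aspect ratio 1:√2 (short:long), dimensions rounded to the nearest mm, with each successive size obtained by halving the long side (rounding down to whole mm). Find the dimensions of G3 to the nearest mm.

Let G0's short side be w mm. w · w√2 = 2.06 m² = 2,060,000 mm², so w ≈ 1206.9 mm and w√2 ≈ 1706.8 mm → G0 = 1207 × 1707 mm.
G1: ⌊1707/2⌋ × 1207 = 853 × 1207 mm
G2: ⌊1207/2⌋ × 853 = 603 × 853 mm
G3: ⌊853/2⌋ × 603 = 426 × 603 mm

426 × 603 mm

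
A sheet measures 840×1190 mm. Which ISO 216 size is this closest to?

Aspect ratio 1190/840 ≈ 1.417 — close to the ISO √2 ≈ 1.414.
In the A-series (A0 area = 1 m²): A0 = 841 × 1189 mm.
Off by 2 mm total — nearest standard size.

A0 (841 × 1189 mm)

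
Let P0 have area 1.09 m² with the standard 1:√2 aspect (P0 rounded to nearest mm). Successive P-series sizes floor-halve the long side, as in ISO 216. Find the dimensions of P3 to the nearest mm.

310 × 439 mm

Let P0's short side be w mm. w · w√2 = 1.09 m² = 1,090,000 mm², so w ≈ 877.9 mm and w√2 ≈ 1241.6 mm → P0 = 878 × 1242 mm.
P1: ⌊1242/2⌋ × 878 = 621 × 878 mm
P2: ⌊878/2⌋ × 621 = 439 × 621 mm
P3: ⌊621/2⌋ × 439 = 310 × 439 mm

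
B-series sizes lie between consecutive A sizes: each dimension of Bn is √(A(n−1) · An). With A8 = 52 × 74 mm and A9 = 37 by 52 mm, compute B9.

Short side: √(52 · 37) = √1924 ≈ 43.9 → 44 mm
Long side: √(74 · 52) = √3848 ≈ 62.0 → 62 mm

44 × 62 mm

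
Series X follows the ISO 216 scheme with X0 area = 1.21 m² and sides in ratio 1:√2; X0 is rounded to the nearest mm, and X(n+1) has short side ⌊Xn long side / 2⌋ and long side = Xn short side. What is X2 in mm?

462 × 654 mm

Let X0's short side be w mm. w · w√2 = 1.21 m² = 1,210,000 mm², so w ≈ 925.0 mm and w√2 ≈ 1308.1 mm → X0 = 925 × 1308 mm.
X1: ⌊1308/2⌋ × 925 = 654 × 925 mm
X2: ⌊925/2⌋ × 654 = 462 × 654 mm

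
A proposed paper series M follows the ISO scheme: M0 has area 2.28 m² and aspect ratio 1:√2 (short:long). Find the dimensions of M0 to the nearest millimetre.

Let the short side be w mm. Then w · w√2 = 2.28 m² = 2,280,000 mm².
w² = 2,280,000/√2, so w ≈ 1269.7 mm; long side = w√2 ≈ 1795.7 mm.

1270 × 1796 mm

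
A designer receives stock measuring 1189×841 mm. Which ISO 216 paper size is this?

A0 (841 × 1189 mm)

Aspect ratio 1189/841 ≈ 1.414 — close to the ISO √2 ≈ 1.414.
In the A-series (A0 area = 1 m²): A0 = 841 × 1189 mm.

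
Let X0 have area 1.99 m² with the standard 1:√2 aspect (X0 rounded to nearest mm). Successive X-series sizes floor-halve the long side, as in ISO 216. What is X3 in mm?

419 × 593 mm

Let X0's short side be w mm. w · w√2 = 1.99 m² = 1,990,000 mm², so w ≈ 1186.2 mm and w√2 ≈ 1677.6 mm → X0 = 1186 × 1678 mm.
X1: ⌊1678/2⌋ × 1186 = 839 × 1186 mm
X2: ⌊1186/2⌋ × 839 = 593 × 839 mm
X3: ⌊839/2⌋ × 593 = 419 × 593 mm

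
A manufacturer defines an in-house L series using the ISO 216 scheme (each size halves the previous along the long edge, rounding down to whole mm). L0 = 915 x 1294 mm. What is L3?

323 × 457 mm

L1: ⌊1294/2⌋ × 915 = 647 × 915 mm
L2: ⌊915/2⌋ × 647 = 457 × 647 mm
L3: ⌊647/2⌋ × 457 = 323 × 457 mm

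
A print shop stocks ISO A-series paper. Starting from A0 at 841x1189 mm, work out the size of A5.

148 × 210 mm

A1: ⌊1189/2⌋ × 841 = 594 × 841 mm
A2: ⌊841/2⌋ × 594 = 420 × 594 mm
A3: ⌊594/2⌋ × 420 = 297 × 420 mm
A4: ⌊420/2⌋ × 297 = 210 × 297 mm
A5: ⌊297/2⌋ × 210 = 148 × 210 mm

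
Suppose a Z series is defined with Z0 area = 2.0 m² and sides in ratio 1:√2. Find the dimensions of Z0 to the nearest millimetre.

Let the short side be w mm. Then w · w√2 = 2.0 m² = 2,000,000 mm².
w² = 2,000,000/√2, so w ≈ 1189.2 mm; long side = w√2 ≈ 1681.8 mm.

1189 × 1682 mm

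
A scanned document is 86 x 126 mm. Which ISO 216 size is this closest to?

Aspect ratio 126/86 ≈ 1.465 (ISO target is √2 ≈ 1.414).
In the B-series (B0 = 1000 × 1414 mm): B7 = 88 × 125 mm.
Off by 3 mm total — nearest standard size.

B7 (88 × 125 mm)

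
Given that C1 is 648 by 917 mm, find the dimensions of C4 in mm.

229 × 324 mm

C2: ⌊917/2⌋ × 648 = 458 × 648 mm
C3: ⌊648/2⌋ × 458 = 324 × 458 mm
C4: ⌊458/2⌋ × 324 = 229 × 324 mm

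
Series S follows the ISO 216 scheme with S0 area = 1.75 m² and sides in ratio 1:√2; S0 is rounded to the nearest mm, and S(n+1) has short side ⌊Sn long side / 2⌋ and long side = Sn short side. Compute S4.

278 × 393 mm

Let S0's short side be w mm. w · w√2 = 1.75 m² = 1,750,000 mm², so w ≈ 1112.4 mm and w√2 ≈ 1573.2 mm → S0 = 1112 × 1573 mm.
S1: ⌊1573/2⌋ × 1112 = 786 × 1112 mm
S2: ⌊1112/2⌋ × 786 = 556 × 786 mm
S3: ⌊786/2⌋ × 556 = 393 × 556 mm
S4: ⌊556/2⌋ × 393 = 278 × 393 mm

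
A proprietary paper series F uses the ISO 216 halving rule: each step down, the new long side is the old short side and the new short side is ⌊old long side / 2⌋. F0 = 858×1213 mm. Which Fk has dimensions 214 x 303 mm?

F4

F0: 858 × 1213 mm
F1: 606 × 858 mm
F2: 429 × 606 mm
F3: 303 × 429 mm
F4: 214 × 303 mm
F5: 151 × 214 mm
→ matches F4.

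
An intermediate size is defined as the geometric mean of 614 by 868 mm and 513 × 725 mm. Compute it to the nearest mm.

561 × 793 mm

Short side: √(614 · 513) = √314982 ≈ 561.2 → 561 mm
Long side: √(868 · 725) = √629300 ≈ 793.3 → 793 mm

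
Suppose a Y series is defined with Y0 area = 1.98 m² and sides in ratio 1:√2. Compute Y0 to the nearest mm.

1183 × 1673 mm

Let the short side be w mm. Then w · w√2 = 1.98 m² = 1,980,000 mm².
w² = 1,980,000/√2, so w ≈ 1183.2 mm; long side = w√2 ≈ 1673.4 mm.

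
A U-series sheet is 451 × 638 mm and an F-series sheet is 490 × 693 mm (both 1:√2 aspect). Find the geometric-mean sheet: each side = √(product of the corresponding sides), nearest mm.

Short side: √(451 · 490) = √220990 ≈ 470.1 → 470 mm
Long side: √(638 · 693) = √442134 ≈ 664.9 → 665 mm

470 × 665 mm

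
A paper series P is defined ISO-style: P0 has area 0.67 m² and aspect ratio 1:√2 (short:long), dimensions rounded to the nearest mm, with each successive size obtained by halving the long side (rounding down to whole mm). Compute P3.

243 × 344 mm

Let P0's short side be w mm. w · w√2 = 0.67 m² = 670,000 mm², so w ≈ 688.3 mm and w√2 ≈ 973.4 mm → P0 = 688 × 973 mm.
P1: ⌊973/2⌋ × 688 = 486 × 688 mm
P2: ⌊688/2⌋ × 486 = 344 × 486 mm
P3: ⌊486/2⌋ × 344 = 243 × 344 mm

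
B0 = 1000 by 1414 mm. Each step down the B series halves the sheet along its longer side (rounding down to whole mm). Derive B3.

353 × 500 mm

B1: ⌊1414/2⌋ × 1000 = 707 × 1000 mm
B2: ⌊1000/2⌋ × 707 = 500 × 707 mm
B3: ⌊707/2⌋ × 500 = 353 × 500 mm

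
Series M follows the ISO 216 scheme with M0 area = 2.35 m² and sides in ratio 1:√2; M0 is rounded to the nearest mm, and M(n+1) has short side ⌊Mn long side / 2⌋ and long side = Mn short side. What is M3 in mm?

455 × 644 mm

Let M0's short side be w mm. w · w√2 = 2.35 m² = 2,350,000 mm², so w ≈ 1289.1 mm and w√2 ≈ 1823.0 mm → M0 = 1289 × 1823 mm.
M1: ⌊1823/2⌋ × 1289 = 911 × 1289 mm
M2: ⌊1289/2⌋ × 911 = 644 × 911 mm
M3: ⌊911/2⌋ × 644 = 455 × 644 mm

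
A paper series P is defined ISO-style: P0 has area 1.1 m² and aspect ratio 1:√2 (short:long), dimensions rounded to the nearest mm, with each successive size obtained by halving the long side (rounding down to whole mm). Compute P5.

Let P0's short side be w mm. w · w√2 = 1.1 m² = 1,100,000 mm², so w ≈ 881.9 mm and w√2 ≈ 1247.3 mm → P0 = 882 × 1247 mm.
P1: ⌊1247/2⌋ × 882 = 623 × 882 mm
P2: ⌊882/2⌋ × 623 = 441 × 623 mm
P3: ⌊623/2⌋ × 441 = 311 × 441 mm
P4: ⌊441/2⌋ × 311 = 220 × 311 mm
P5: ⌊311/2⌋ × 220 = 155 × 220 mm

155 × 220 mm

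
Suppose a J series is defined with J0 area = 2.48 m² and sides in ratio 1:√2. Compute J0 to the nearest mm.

Let the short side be w mm. Then w · w√2 = 2.48 m² = 2,480,000 mm².
w² = 2,480,000/√2, so w ≈ 1324.2 mm; long side = w√2 ≈ 1872.8 mm.

1324 × 1873 mm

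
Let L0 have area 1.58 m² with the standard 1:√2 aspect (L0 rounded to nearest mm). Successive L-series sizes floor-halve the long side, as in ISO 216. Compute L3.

Let L0's short side be w mm. w · w√2 = 1.58 m² = 1,580,000 mm², so w ≈ 1057.0 mm and w√2 ≈ 1494.8 mm → L0 = 1057 × 1495 mm.
L1: ⌊1495/2⌋ × 1057 = 747 × 1057 mm
L2: ⌊1057/2⌋ × 747 = 528 × 747 mm
L3: ⌊747/2⌋ × 528 = 373 × 528 mm

373 × 528 mm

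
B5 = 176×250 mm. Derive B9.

44 × 62 mm

B6: ⌊250/2⌋ × 176 = 125 × 176 mm
B7: ⌊176/2⌋ × 125 = 88 × 125 mm
B8: ⌊125/2⌋ × 88 = 62 × 88 mm
B9: ⌊88/2⌋ × 62 = 44 × 62 mm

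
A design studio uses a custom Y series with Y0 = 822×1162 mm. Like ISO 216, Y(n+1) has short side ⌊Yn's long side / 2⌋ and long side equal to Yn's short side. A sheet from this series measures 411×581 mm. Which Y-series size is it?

Y2

Y0: 822 × 1162 mm
Y1: 581 × 822 mm
Y2: 411 × 581 mm
Y3: 290 × 411 mm
→ matches Y2.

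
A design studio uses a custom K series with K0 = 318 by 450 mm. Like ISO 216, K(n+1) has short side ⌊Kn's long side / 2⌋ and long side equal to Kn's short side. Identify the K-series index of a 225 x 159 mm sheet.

K0: 318 × 450 mm
K1: 225 × 318 mm
K2: 159 × 225 mm
K3: 112 × 159 mm
→ matches K2.

K2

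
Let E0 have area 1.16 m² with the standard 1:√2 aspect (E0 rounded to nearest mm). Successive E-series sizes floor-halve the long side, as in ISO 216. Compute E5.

Let E0's short side be w mm. w · w√2 = 1.16 m² = 1,160,000 mm², so w ≈ 905.7 mm and w√2 ≈ 1280.8 mm → E0 = 906 × 1281 mm.
E1: ⌊1281/2⌋ × 906 = 640 × 906 mm
E2: ⌊906/2⌋ × 640 = 453 × 640 mm
E3: ⌊640/2⌋ × 453 = 320 × 453 mm
E4: ⌊453/2⌋ × 320 = 226 × 320 mm
E5: ⌊320/2⌋ × 226 = 160 × 226 mm

160 × 226 mm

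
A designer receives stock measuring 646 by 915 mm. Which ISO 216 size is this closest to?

C1 (648 × 917 mm)

Aspect ratio 915/646 ≈ 1.416 — close to the ISO √2 ≈ 1.414.
In the C-series (envelope sizes, between A and B): C1 = 648 × 917 mm.
Off by 4 mm total — nearest standard size.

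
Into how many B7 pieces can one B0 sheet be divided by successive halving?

Each ISO step halves the sheet: 1 × B0 → 2 × B1 → 4 × B2 → 8 × B3 → …
From B0 to B7 is 7 halving steps: 2^7 = 128.

128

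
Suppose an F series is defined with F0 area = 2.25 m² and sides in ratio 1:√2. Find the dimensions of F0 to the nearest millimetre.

1261 × 1784 mm

Let the short side be w mm. Then w · w√2 = 2.25 m² = 2,250,000 mm².
w² = 2,250,000/√2, so w ≈ 1261.3 mm; long side = w√2 ≈ 1783.8 mm.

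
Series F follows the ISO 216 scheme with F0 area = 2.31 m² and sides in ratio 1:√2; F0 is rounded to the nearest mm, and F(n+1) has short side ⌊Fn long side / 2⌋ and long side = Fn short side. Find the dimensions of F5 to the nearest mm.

Let F0's short side be w mm. w · w√2 = 2.31 m² = 2,310,000 mm², so w ≈ 1278.1 mm and w√2 ≈ 1807.4 mm → F0 = 1278 × 1807 mm.
F1: ⌊1807/2⌋ × 1278 = 903 × 1278 mm
F2: ⌊1278/2⌋ × 903 = 639 × 903 mm
F3: ⌊903/2⌋ × 639 = 451 × 639 mm
F4: ⌊639/2⌋ × 451 = 319 × 451 mm
F5: ⌊451/2⌋ × 319 = 225 × 319 mm

225 × 319 mm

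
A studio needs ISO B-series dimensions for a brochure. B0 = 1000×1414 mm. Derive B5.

176 × 250 mm

B1: ⌊1414/2⌋ × 1000 = 707 × 1000 mm
B2: ⌊1000/2⌋ × 707 = 500 × 707 mm
B3: ⌊707/2⌋ × 500 = 353 × 500 mm
B4: ⌊500/2⌋ × 353 = 250 × 353 mm
B5: ⌊353/2⌋ × 250 = 176 × 250 mm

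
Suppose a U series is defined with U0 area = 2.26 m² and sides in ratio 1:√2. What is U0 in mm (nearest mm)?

Let the short side be w mm. Then w · w√2 = 2.26 m² = 2,260,000 mm².
w² = 2,260,000/√2, so w ≈ 1264.1 mm; long side = w√2 ≈ 1787.8 mm.

1264 × 1788 mm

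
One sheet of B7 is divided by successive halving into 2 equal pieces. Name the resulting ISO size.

B8

2 = 2^1, so 1 halving step.
B7 → B8 → … → B8 after 1 step.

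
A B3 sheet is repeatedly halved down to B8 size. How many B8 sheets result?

32

B3 = 353 × 500 mm; B8 = 62 × 88 mm.
Each halving step doubles the count; 5 steps from B3 to B8.
2^5 = 32.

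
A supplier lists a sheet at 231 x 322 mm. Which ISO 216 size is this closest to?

Aspect ratio 322/231 ≈ 1.394 (ISO target is √2 ≈ 1.414).
In the C-series (envelope sizes, between A and B): C4 = 229 × 324 mm.
Off by 4 mm total — nearest standard size.

C4 (229 × 324 mm)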